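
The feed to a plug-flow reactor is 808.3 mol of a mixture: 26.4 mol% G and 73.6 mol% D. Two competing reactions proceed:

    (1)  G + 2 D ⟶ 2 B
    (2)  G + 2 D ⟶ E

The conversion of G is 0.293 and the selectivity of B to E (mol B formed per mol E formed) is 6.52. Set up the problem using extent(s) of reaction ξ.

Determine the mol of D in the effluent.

Conversion of G: G consumed = 0.293 × 213.4 = 62.52 mol = 1ξ₁ + 1ξ₂.
Selectivity: 2ξ₁ / (1ξ₂) = 6.52 → ξ₁ = 3.26 ξ₂.
Substitute: (1·3.26 + 1) ξ₂ = 62.52 → ξ₂ = 14.68 mol, ξ₁ = 47.85 mol.
Outlet amounts (n = n₀ + Σ ν·ξ):
  G: 213.4 − 1(47.85) − 1(14.68) = 150.9
  D: 594.9 − 2(47.85) − 2(14.68) = 469.9
  B: 0 + 2(47.85) = 95.69
  E: 0 + 1(14.68) = 14.68

470 mol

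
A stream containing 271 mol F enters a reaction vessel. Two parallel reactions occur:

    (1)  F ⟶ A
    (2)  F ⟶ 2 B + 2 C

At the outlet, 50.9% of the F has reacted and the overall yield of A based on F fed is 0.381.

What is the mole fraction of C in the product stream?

0.185

Yield of A: 1ξ₁ / 271 = 0.381 → ξ₁ = 103.3 mol.
Conversion of F: 1ξ₁ + 1ξ₂ = 0.509 × 271 = 137.9 → ξ₂ = 34.69 mol.
Outlet amounts (n = n₀ + Σ ν·ξ):
  F: 271 − 1(103.3) − 1(34.69) = 133.1
  A: 0 + 1(103.3) = 103.3
  B: 0 + 2(34.69) = 69.38
  C: 0 + 2(34.69) = 69.38
Total out = 375.1 mol; y_C = 69.38 / 375.1 = 0.185.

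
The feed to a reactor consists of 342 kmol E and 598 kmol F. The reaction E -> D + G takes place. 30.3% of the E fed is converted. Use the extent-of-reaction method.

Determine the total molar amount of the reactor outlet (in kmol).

E reacted = 0.303 × 342 = 103.6 kmol; ν_E = −1, so ξ = 103.6/1 = 103.6 kmol.
Outlet amounts (n = n₀ + ν ξ):
  E: 342 − 1(103.6) = 238.4
  D: 0 + 1(103.6) = 103.6
  G: 0 + 1(103.6) = 103.6
  F: 598 (inert)
Total out = 238.4 + 103.6 + 103.6 + 598 = 1044 kmol.

1040 kmol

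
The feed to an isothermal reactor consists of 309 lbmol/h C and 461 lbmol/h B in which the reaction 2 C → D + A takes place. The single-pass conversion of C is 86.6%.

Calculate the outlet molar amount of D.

134 lbmol/h

C reacted = 0.866 × 309 = 267.6 lbmol/h; ν_C = −2, so ξ = 267.6/2 = 133.8 lbmol/h.
Outlet amounts (n = n₀ + ν ξ):
  C: 309 − 2(133.8) = 41.41
  D: 0 + 1(133.8) = 133.8
  A: 0 + 1(133.8) = 133.8
  B: 461 (inert)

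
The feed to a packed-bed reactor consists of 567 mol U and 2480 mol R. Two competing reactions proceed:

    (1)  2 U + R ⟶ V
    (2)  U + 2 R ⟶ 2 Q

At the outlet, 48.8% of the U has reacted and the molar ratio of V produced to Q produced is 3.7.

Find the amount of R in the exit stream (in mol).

Conversion of U: U consumed = 0.488 × 567 = 276.7 mol = 2ξ₁ + 1ξ₂.
Selectivity: 1ξ₁ / (2ξ₂) = 3.7 → ξ₁ = 7.4 ξ₂.
Substitute: (2·7.4 + 1) ξ₂ = 276.7 → ξ₂ = 17.51 mol, ξ₁ = 129.6 mol.
Outlet amounts (n = n₀ + Σ ν·ξ):
  U: 567 − 2(129.6) − 1(17.51) = 290.3
  R: 2480 − 1(129.6) − 2(17.51) = 2315
  V: 0 + 1(129.6) = 129.6
  Q: 0 + 2(17.51) = 35.02

2320 mol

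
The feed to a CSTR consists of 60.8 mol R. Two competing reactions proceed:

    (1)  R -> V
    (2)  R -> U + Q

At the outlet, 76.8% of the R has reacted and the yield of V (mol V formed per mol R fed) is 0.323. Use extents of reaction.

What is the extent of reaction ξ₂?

ξ₂ = 27.1 mol

Yield of V: 1ξ₁ / 60.8 = 0.323 → ξ₁ = 19.64 mol.
Conversion of R: 1ξ₁ + 1ξ₂ = 0.768 × 60.8 = 46.69 → ξ₂ = 27.06 mol.
Outlet amounts (n = n₀ + Σ ν·ξ):
  R: 60.8 − 1(19.64) − 1(27.06) = 14.11
  V: 0 + 1(19.64) = 19.64
  U: 0 + 1(27.06) = 27.06
  Q: 0 + 1(27.06) = 27.06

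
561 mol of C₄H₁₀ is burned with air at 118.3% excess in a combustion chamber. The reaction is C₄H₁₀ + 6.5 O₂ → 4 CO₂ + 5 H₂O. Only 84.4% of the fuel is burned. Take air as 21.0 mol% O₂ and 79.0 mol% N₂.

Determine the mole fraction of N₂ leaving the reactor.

Stoichiometric O₂ = 6.5 × 561 = 3646 mol; O₂ fed = 3646 × 2.183 = 7960 mol.
N₂ fed = 7960 × 79/21 = 29950 mol.
Fuel reacted = 0.844 × 561 → ξ = 473.5 mol.
Outlet (n = n₀ + ν ξ):
  C₄H₁₀: 561 − 1(473.5) = 87.52
  O₂: 7960 − 6.5(473.5) = 4883
  N₂: 29950 (inert)
  CO₂: 0 + 4(473.5) = 1894
  H₂O: 0 + 5(473.5) = 2367
Total out = 39180 mol; y_N₂ = 29950 / 39180 = 0.7644.

0.764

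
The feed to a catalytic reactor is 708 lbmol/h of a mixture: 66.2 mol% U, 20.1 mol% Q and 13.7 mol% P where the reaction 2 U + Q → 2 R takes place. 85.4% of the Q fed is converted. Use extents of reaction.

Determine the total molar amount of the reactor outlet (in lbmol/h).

586 lbmol/h

Q reacted = 0.854 × 142.3 = 121.5 lbmol/h; ν_Q = −1, so ξ = 121.5/1 = 121.5 lbmol/h.
Outlet amounts (n = n₀ + ν ξ):
  U: 468.7 − 2(121.5) = 225.6
  Q: 142.3 − 1(121.5) = 20.78
  R: 0 + 2(121.5) = 243.1
  P: 97 (inert)
Total out = 225.6 + 20.78 + 243.1 + 97 = 586.5 lbmol/h.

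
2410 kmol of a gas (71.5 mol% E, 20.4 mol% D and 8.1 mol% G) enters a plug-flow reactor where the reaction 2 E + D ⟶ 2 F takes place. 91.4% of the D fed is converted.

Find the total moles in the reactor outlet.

1960 kmol

D reacted = 0.914 × 491.6 = 449.4 kmol; ν_D = −1, so ξ = 449.4/1 = 449.4 kmol.
Outlet amounts (n = n₀ + ν ξ):
  E: 1723 − 2(449.4) = 824.4
  D: 491.6 − 1(449.4) = 42.28
  F: 0 + 2(449.4) = 898.7
  G: 195.2 (inert)
Total out = 824.4 + 42.28 + 898.7 + 195.2 = 1961 kmol.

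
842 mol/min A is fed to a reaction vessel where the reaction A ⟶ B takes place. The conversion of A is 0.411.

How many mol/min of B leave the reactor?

A reacted = 0.411 × 842 = 346.1 mol/min; ν_A = −1, so ξ = 346.1/1 = 346.1 mol/min.
Outlet amounts (n = n₀ + ν ξ):
  A: 842 − 1(346.1) = 495.9
  B: 0 + 1(346.1) = 346.1

346 mol/min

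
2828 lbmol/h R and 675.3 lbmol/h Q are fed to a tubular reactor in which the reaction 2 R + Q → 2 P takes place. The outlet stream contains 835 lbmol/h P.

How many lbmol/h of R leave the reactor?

1990 lbmol/h

For P: n = n₀ + 2ξ → 835 = 0 + 2ξ, giving ξ = 417.5 lbmol/h.
Outlet amounts (n = n₀ + ν ξ):
  R: 2828 − 2(417.5) = 1993
  Q: 675.3 − 1(417.5) = 257.8
  P: 0 + 2(417.5) = 835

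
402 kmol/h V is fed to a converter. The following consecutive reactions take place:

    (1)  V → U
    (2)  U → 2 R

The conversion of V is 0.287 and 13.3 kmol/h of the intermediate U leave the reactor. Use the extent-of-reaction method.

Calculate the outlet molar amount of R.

204 kmol/h

Conversion of V: V consumed = 1ξ₁ = 0.287 × 402 → ξ₁ = 115.4 kmol/h.
U balance: n_U = 0 + 1ξ₁ − 1ξ₂ = 13.3 → ξ₂ = (1·115.4 − 13.3)/1 = 102.1 kmol/h.
Outlet amounts (n = n₀ + Σ ν·ξ):
  V: 402 − 1(115.4) = 286.6
  U: 0 + 1(115.4) − 1(102.1) = 13.3
  R: 0 + 2(102.1) = 204.1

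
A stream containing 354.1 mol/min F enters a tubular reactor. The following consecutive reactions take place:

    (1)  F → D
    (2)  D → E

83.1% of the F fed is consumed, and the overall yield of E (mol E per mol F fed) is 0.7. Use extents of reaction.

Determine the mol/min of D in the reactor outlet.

Conversion of F: F consumed = 1ξ₁ = 0.831 × 354.1 → ξ₁ = 294.3 mol/min.
Yield of E: 1ξ₂ / 354.1 = 0.7 → ξ₂ = 247.9 mol/min.
Outlet amounts (n = n₀ + Σ ν·ξ):
  F: 354.1 − 1(294.3) = 59.84
  D: 0 + 1(294.3) − 1(247.9) = 46.39
  E: 0 + 1(247.9) = 247.9

46.4 mol/min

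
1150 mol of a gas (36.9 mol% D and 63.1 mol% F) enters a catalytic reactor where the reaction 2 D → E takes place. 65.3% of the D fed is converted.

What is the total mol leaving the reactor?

D reacted = 0.653 × 424.4 = 277.1 mol; ν_D = −2, so ξ = 277.1/2 = 138.6 mol.
Outlet amounts (n = n₀ + ν ξ):
  D: 424.4 − 2(138.6) = 147.2
  E: 0 + 1(138.6) = 138.6
  F: 725.6 (inert)
Total out = 147.2 + 138.6 + 725.6 = 1011 mol.

1010 mol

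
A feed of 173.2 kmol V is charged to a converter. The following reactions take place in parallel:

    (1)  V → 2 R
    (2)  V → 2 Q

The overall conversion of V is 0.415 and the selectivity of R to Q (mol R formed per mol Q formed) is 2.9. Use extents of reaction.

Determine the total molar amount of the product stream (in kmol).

245 kmol

Conversion of V: V consumed = 0.415 × 173.2 = 71.88 kmol = 1ξ₁ + 1ξ₂.
Selectivity: 2ξ₁ / (2ξ₂) = 2.9 → ξ₁ = 2.9 ξ₂.
Substitute: (1·2.9 + 1) ξ₂ = 71.88 → ξ₂ = 18.43 kmol, ξ₁ = 53.45 kmol.
Outlet amounts (n = n₀ + Σ ν·ξ):
  V: 173.2 − 1(53.45) − 1(18.43) = 101.3
  R: 0 + 2(53.45) = 106.9
  Q: 0 + 2(18.43) = 36.86
Total out = 101.3 + 106.9 + 36.86 = 245.1 kmol.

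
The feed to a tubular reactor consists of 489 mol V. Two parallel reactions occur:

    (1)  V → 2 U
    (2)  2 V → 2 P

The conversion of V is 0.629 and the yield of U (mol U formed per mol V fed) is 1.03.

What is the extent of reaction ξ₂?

ξ₂ = 27.9 mol

Yield of U: 2ξ₁ / 489 = 1.03 → ξ₁ = 251.8 mol.
Conversion of V: 1ξ₁ + 2ξ₂ = 0.629 × 489 = 307.6 → ξ₂ = 27.87 mol.
Outlet amounts (n = n₀ + Σ ν·ξ):
  V: 489 − 1(251.8) − 2(27.87) = 181.4
  U: 0 + 2(251.8) = 503.7
  P: 0 + 2(27.87) = 55.75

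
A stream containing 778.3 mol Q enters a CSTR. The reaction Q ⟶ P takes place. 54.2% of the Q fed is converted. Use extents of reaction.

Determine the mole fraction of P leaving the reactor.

0.542

Q reacted = 0.542 × 778.3 = 421.8 mol; ν_Q = −1, so ξ = 421.8/1 = 421.8 mol.
Outlet amounts (n = n₀ + ν ξ):
  Q: 778.3 − 1(421.8) = 356.5
  P: 0 + 1(421.8) = 421.8
Total out = 778.3 mol; y_P = 421.8 / 778.3 = 0.542.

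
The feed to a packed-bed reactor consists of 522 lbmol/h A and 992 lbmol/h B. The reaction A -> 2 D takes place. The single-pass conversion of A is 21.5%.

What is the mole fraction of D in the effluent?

A reacted = 0.215 × 522 = 112.2 lbmol/h; ν_A = −1, so ξ = 112.2/1 = 112.2 lbmol/h.
Outlet amounts (n = n₀ + ν ξ):
  A: 522 − 1(112.2) = 409.8
  D: 0 + 2(112.2) = 224.5
  B: 992 (inert)
Total out = 1626 lbmol/h; y_D = 224.5 / 1626 = 0.138.

0.138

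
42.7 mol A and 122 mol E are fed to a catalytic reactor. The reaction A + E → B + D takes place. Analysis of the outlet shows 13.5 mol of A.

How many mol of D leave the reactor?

29.2 mol

For A: n = n₀ − 1ξ → 13.5 = 42.7 − 1ξ, giving ξ = 29.2 mol.
Outlet amounts (n = n₀ + ν ξ):
  A: 42.7 − 1(29.2) = 13.5
  E: 122 − 1(29.2) = 92.8
  B: 0 + 1(29.2) = 29.2
  D: 0 + 1(29.2) = 29.2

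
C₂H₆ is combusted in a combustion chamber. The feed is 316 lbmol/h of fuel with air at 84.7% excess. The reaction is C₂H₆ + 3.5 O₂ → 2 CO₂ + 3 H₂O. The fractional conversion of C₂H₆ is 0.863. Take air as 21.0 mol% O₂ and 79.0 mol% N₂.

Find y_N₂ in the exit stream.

Stoichiometric O₂ = 3.5 × 316 = 1106 lbmol/h; O₂ fed = 1106 × 1.847 = 2043 lbmol/h.
N₂ fed = 2043 × 79/21 = 7685 lbmol/h.
Fuel reacted = 0.863 × 316 → ξ = 272.7 lbmol/h.
Outlet (n = n₀ + ν ξ):
  C₂H₆: 316 − 1(272.7) = 43.29
  O₂: 2043 − 3.5(272.7) = 1088
  N₂: 7685 (inert)
  CO₂: 0 + 2(272.7) = 545.4
  H₂O: 0 + 3(272.7) = 818.1
Total out = 10180 lbmol/h; y_N₂ = 7685 / 10180 = 0.7549.

0.755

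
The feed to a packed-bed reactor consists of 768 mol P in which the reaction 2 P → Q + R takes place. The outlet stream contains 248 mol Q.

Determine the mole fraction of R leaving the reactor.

For Q: n = n₀ + 1ξ → 248 = 0 + 1ξ, giving ξ = 248 mol.
Outlet amounts (n = n₀ + ν ξ):
  P: 768 − 2(248) = 272
  Q: 0 + 1(248) = 248
  R: 0 + 1(248) = 248
Total out = 768 mol; y_R = 248 / 768 = 0.3229.

0.323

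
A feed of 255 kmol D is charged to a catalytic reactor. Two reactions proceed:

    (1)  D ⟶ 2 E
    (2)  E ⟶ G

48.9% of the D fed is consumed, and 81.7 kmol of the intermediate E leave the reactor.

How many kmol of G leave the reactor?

Conversion of D: D consumed = 1ξ₁ = 0.489 × 255 → ξ₁ = 124.7 kmol.
E balance: n_E = 0 + 2ξ₁ − 1ξ₂ = 81.7 → ξ₂ = (2·124.7 − 81.7)/1 = 167.7 kmol.
Outlet amounts (n = n₀ + Σ ν·ξ):
  D: 255 − 1(124.7) = 130.3
  E: 0 + 2(124.7) − 1(167.7) = 81.7
  G: 0 + 1(167.7) = 167.7

168 kmol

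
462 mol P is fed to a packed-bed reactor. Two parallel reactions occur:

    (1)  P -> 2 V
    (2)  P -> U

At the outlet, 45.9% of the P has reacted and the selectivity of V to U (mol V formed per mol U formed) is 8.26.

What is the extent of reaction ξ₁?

ξ₁ = 171 mol

Conversion of P: P consumed = 0.459 × 462 = 212.1 mol = 1ξ₁ + 1ξ₂.
Selectivity: 2ξ₁ / (1ξ₂) = 8.26 → ξ₁ = 4.13 ξ₂.
Substitute: (1·4.13 + 1) ξ₂ = 212.1 → ξ₂ = 41.34 mol, ξ₁ = 170.7 mol.
Outlet amounts (n = n₀ + Σ ν·ξ):
  P: 462 − 1(170.7) − 1(41.34) = 249.9
  V: 0 + 2(170.7) = 341.4
  U: 0 + 1(41.34) = 41.34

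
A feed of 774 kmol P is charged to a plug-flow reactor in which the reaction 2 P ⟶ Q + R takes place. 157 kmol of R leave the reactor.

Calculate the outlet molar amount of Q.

157 kmol

For R: n = n₀ + 1ξ → 157 = 0 + 1ξ, giving ξ = 157 kmol.
Outlet amounts (n = n₀ + ν ξ):
  P: 774 − 2(157) = 460
  Q: 0 + 1(157) = 157
  R: 0 + 1(157) = 157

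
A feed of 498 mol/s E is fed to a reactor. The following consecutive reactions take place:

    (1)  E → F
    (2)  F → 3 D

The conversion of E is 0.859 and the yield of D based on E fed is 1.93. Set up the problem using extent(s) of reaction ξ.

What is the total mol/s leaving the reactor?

Conversion of E: E consumed = 1ξ₁ = 0.859 × 498 → ξ₁ = 427.8 mol/s.
Yield of D: 3ξ₂ / 498 = 1.93 → ξ₂ = 320.4 mol/s.
Outlet amounts (n = n₀ + Σ ν·ξ):
  E: 498 − 1(427.8) = 70.22
  F: 0 + 1(427.8) − 1(320.4) = 107.4
  D: 0 + 3(320.4) = 961.1
Total out = 70.22 + 107.4 + 961.1 = 1139 mol/s.

1140 mol/s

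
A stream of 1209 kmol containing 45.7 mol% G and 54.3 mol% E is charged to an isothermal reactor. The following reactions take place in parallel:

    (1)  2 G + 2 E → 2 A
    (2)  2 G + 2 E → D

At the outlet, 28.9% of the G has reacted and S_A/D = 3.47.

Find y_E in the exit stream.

Conversion of G: G consumed = 0.289 × 552.5 = 159.7 kmol = 2ξ₁ + 2ξ₂.
Selectivity: 2ξ₁ / (1ξ₂) = 3.47 → ξ₁ = 1.735 ξ₂.
Substitute: (2·1.735 + 2) ξ₂ = 159.7 → ξ₂ = 29.19 kmol, ξ₁ = 50.65 kmol.
Outlet amounts (n = n₀ + Σ ν·ξ):
  G: 552.5 − 2(50.65) − 2(29.19) = 392.8
  E: 656.5 − 2(50.65) − 2(29.19) = 496.8
  A: 0 + 2(50.65) = 101.3
  D: 0 + 1(29.19) = 29.19
Total out = 1020 kmol; y_E = 496.8 / 1020 = 0.487.

0.487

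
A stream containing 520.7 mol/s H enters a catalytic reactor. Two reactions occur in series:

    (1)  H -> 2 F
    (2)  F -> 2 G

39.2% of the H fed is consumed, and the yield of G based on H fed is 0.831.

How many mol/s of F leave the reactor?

Conversion of H: H consumed = 1ξ₁ = 0.392 × 520.7 → ξ₁ = 204.1 mol/s.
Yield of G: 2ξ₂ / 520.7 = 0.831 → ξ₂ = 216.4 mol/s.
Outlet amounts (n = n₀ + Σ ν·ξ):
  H: 520.7 − 1(204.1) = 316.6
  F: 0 + 2(204.1) − 1(216.4) = 191.9
  G: 0 + 2(216.4) = 432.7

192 mol/s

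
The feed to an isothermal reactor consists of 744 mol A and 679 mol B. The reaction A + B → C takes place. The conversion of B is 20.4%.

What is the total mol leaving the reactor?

1280 mol

B reacted = 0.204 × 679 = 138.5 mol; ν_B = −1, so ξ = 138.5/1 = 138.5 mol.
Outlet amounts (n = n₀ + ν ξ):
  A: 744 − 1(138.5) = 605.5
  B: 679 − 1(138.5) = 540.5
  C: 0 + 1(138.5) = 138.5
Total out = 605.5 + 540.5 + 138.5 = 1284 mol.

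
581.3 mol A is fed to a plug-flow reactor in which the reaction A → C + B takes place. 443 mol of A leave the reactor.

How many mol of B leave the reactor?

138 mol

For A: n = n₀ − 1ξ → 443 = 581.3 − 1ξ, giving ξ = 138.3 mol.
Outlet amounts (n = n₀ + ν ξ):
  A: 581.3 − 1(138.3) = 443
  C: 0 + 1(138.3) = 138.3
  B: 0 + 1(138.3) = 138.3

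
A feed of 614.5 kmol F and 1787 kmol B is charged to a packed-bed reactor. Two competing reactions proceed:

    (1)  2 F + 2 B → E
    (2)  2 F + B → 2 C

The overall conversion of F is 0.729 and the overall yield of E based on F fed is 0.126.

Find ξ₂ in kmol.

Yield of E: 1ξ₁ / 614.5 = 0.126 → ξ₁ = 77.43 kmol.
Conversion of F: 2ξ₁ + 2ξ₂ = 0.729 × 614.5 = 448 → ξ₂ = 146.6 kmol.
Outlet amounts (n = n₀ + Σ ν·ξ):
  F: 614.5 − 2(77.43) − 2(146.6) = 166.5
  B: 1787 − 2(77.43) − 1(146.6) = 1486
  E: 0 + 1(77.43) = 77.43
  C: 0 + 2(146.6) = 293.1

ξ₂ = 147 kmol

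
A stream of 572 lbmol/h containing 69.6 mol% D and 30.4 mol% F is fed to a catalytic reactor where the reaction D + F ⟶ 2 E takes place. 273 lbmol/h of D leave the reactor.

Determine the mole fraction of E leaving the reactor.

For D: n = n₀ − 1ξ → 273 = 398.1 − 1ξ, giving ξ = 125.1 lbmol/h.
Outlet amounts (n = n₀ + ν ξ):
  D: 398.1 − 1(125.1) = 273
  F: 173.9 − 1(125.1) = 48.78
  E: 0 + 2(125.1) = 250.2
Total out = 572 lbmol/h; y_E = 250.2 / 572 = 0.4375.

0.437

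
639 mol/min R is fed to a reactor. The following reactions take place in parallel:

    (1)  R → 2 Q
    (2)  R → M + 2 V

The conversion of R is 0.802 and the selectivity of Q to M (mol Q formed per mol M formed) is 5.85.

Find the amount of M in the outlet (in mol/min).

131 mol/min

Conversion of R: R consumed = 0.802 × 639 = 512.5 mol/min = 1ξ₁ + 1ξ₂.
Selectivity: 2ξ₁ / (1ξ₂) = 5.85 → ξ₁ = 2.925 ξ₂.
Substitute: (1·2.925 + 1) ξ₂ = 512.5 → ξ₂ = 130.6 mol/min, ξ₁ = 381.9 mol/min.
Outlet amounts (n = n₀ + Σ ν·ξ):
  R: 639 − 1(381.9) − 1(130.6) = 126.5
  Q: 0 + 2(381.9) = 763.8
  M: 0 + 1(130.6) = 130.6
  V: 0 + 2(130.6) = 261.1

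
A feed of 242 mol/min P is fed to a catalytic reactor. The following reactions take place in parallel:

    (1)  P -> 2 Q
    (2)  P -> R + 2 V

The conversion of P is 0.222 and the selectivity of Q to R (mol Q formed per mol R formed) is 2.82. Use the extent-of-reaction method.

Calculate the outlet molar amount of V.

44.6 mol/min

Conversion of P: P consumed = 0.222 × 242 = 53.72 mol/min = 1ξ₁ + 1ξ₂.
Selectivity: 2ξ₁ / (1ξ₂) = 2.82 → ξ₁ = 1.41 ξ₂.
Substitute: (1·1.41 + 1) ξ₂ = 53.72 → ξ₂ = 22.29 mol/min, ξ₁ = 31.43 mol/min.
Outlet amounts (n = n₀ + Σ ν·ξ):
  P: 242 − 1(31.43) − 1(22.29) = 188.3
  Q: 0 + 2(31.43) = 62.86
  R: 0 + 1(22.29) = 22.29
  V: 0 + 2(22.29) = 44.58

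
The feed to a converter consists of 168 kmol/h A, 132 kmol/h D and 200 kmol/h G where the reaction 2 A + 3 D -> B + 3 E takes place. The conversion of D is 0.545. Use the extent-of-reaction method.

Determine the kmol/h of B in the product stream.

24 kmol/h

D reacted = 0.545 × 132 = 71.94 kmol/h; ν_D = −3, so ξ = 71.94/3 = 23.98 kmol/h.
Outlet amounts (n = n₀ + ν ξ):
  A: 168 − 2(23.98) = 120
  D: 132 − 3(23.98) = 60.06
  B: 0 + 1(23.98) = 23.98
  E: 0 + 3(23.98) = 71.94
  G: 200 (inert)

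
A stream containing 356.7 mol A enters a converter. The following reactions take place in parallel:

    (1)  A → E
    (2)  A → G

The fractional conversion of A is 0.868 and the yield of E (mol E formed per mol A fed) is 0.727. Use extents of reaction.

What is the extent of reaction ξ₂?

ξ₂ = 50.3 mol

Yield of E: 1ξ₁ / 356.7 = 0.727 → ξ₁ = 259.3 mol.
Conversion of A: 1ξ₁ + 1ξ₂ = 0.868 × 356.7 = 309.6 → ξ₂ = 50.29 mol.
Outlet amounts (n = n₀ + Σ ν·ξ):
  A: 356.7 − 1(259.3) − 1(50.29) = 47.08
  E: 0 + 1(259.3) = 259.3
  G: 0 + 1(50.29) = 50.29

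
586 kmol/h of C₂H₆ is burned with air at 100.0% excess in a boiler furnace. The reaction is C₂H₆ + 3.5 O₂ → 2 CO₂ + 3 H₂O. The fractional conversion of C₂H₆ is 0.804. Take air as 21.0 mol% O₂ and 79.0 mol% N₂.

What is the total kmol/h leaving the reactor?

Stoichiometric O₂ = 3.5 × 586 = 2051 kmol/h; O₂ fed = 2051 × 2.000 = 4102 kmol/h.
N₂ fed = 4102 × 79/21 = 15430 kmol/h.
Fuel reacted = 0.804 × 586 → ξ = 471.1 kmol/h.
Outlet (n = n₀ + ν ξ):
  C₂H₆: 586 − 1(471.1) = 114.9
  O₂: 4102 − 3.5(471.1) = 2453
  N₂: 15430 (inert)
  CO₂: 0 + 2(471.1) = 942.3
  H₂O: 0 + 3(471.1) = 1413
Total out = 114.9 + 2453 + 15430 + 942.3 + 1413 = 20350 kmol/h.

20400 kmol/h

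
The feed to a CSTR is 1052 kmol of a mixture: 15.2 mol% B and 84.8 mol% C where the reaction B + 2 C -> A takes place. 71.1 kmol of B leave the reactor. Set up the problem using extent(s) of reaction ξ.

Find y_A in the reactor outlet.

For B: n = n₀ − 1ξ → 71.1 = 159.9 − 1ξ, giving ξ = 88.8 kmol.
Outlet amounts (n = n₀ + ν ξ):
  B: 159.9 − 1(88.8) = 71.1
  C: 892.1 − 2(88.8) = 714.5
  A: 0 + 1(88.8) = 88.8
Total out = 874.4 kmol; y_A = 88.8 / 874.4 = 0.1016.

0.102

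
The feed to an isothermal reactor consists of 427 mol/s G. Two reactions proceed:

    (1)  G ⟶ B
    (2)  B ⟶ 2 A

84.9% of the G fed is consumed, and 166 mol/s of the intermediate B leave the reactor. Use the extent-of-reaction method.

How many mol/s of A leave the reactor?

Conversion of G: G consumed = 1ξ₁ = 0.849 × 427 → ξ₁ = 362.5 mol/s.
B balance: n_B = 0 + 1ξ₁ − 1ξ₂ = 166 → ξ₂ = (1·362.5 − 166)/1 = 196.5 mol/s.
Outlet amounts (n = n₀ + Σ ν·ξ):
  G: 427 − 1(362.5) = 64.48
  B: 0 + 1(362.5) − 1(196.5) = 166
  A: 0 + 2(196.5) = 393

393 mol/s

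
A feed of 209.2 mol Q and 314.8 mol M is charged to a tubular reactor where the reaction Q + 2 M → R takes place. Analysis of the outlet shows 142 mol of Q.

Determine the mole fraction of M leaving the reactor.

For Q: n = n₀ − 1ξ → 142 = 209.2 − 1ξ, giving ξ = 67.2 mol.
Outlet amounts (n = n₀ + ν ξ):
  Q: 209.2 − 1(67.2) = 142
  M: 314.8 − 2(67.2) = 180.4
  R: 0 + 1(67.2) = 67.2
Total out = 389.6 mol; y_M = 180.4 / 389.6 = 0.463.

0.463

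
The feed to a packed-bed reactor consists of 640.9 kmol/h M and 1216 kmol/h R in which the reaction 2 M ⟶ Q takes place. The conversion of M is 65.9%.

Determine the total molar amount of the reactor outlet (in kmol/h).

1650 kmol/h

M reacted = 0.659 × 640.9 = 422.4 kmol/h; ν_M = −2, so ξ = 422.4/2 = 211.2 kmol/h.
Outlet amounts (n = n₀ + ν ξ):
  M: 640.9 − 2(211.2) = 218.5
  Q: 0 + 1(211.2) = 211.2
  R: 1216 (inert)
Total out = 218.5 + 211.2 + 1216 = 1646 kmol/h.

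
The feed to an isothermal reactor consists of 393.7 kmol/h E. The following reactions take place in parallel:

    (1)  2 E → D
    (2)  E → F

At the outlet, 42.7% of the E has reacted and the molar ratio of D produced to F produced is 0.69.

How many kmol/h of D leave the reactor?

Conversion of E: E consumed = 0.427 × 393.7 = 168.1 kmol/h = 2ξ₁ + 1ξ₂.
Selectivity: 1ξ₁ / (1ξ₂) = 0.69 → ξ₁ = 0.69 ξ₂.
Substitute: (2·0.69 + 1) ξ₂ = 168.1 → ξ₂ = 70.63 kmol/h, ξ₁ = 48.74 kmol/h.
Outlet amounts (n = n₀ + Σ ν·ξ):
  E: 393.7 − 2(48.74) − 1(70.63) = 225.6
  D: 0 + 1(48.74) = 48.74
  F: 0 + 1(70.63) = 70.63

48.7 kmol/h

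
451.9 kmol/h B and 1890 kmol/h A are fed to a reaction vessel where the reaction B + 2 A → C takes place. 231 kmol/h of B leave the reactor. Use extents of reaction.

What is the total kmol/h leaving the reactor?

1900 kmol/h

For B: n = n₀ − 1ξ → 231 = 451.9 − 1ξ, giving ξ = 220.9 kmol/h.
Outlet amounts (n = n₀ + ν ξ):
  B: 451.9 − 1(220.9) = 231
  A: 1890 − 2(220.9) = 1448
  C: 0 + 1(220.9) = 220.9
Total out = 231 + 1448 + 220.9 = 1900 kmol/h.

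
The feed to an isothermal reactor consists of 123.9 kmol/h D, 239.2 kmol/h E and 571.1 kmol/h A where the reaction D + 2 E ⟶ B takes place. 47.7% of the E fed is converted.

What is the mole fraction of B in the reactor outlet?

E reacted = 0.477 × 239.2 = 114.1 kmol/h; ν_E = −2, so ξ = 114.1/2 = 57.05 kmol/h.
Outlet amounts (n = n₀ + ν ξ):
  D: 123.9 − 1(57.05) = 66.85
  E: 239.2 − 2(57.05) = 125.1
  B: 0 + 1(57.05) = 57.05
  A: 571.1 (inert)
Total out = 820.1 kmol/h; y_B = 57.05 / 820.1 = 0.06956.

0.0696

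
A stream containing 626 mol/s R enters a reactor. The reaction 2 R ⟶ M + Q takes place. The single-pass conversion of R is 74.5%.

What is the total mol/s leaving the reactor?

626 mol/s

R reacted = 0.745 × 626 = 466.4 mol/s; ν_R = −2, so ξ = 466.4/2 = 233.2 mol/s.
Outlet amounts (n = n₀ + ν ξ):
  R: 626 − 2(233.2) = 159.6
  M: 0 + 1(233.2) = 233.2
  Q: 0 + 1(233.2) = 233.2
Total out = 159.6 + 233.2 + 233.2 = 626 mol/s.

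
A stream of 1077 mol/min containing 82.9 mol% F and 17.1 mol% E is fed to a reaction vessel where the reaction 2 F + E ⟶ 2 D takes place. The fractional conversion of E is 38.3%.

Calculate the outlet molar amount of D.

141 mol/min

E reacted = 0.383 × 184.2 = 70.54 mol/min; ν_E = −1, so ξ = 70.54/1 = 70.54 mol/min.
Outlet amounts (n = n₀ + ν ξ):
  F: 892.8 − 2(70.54) = 751.8
  E: 184.2 − 1(70.54) = 113.6
  D: 0 + 2(70.54) = 141.1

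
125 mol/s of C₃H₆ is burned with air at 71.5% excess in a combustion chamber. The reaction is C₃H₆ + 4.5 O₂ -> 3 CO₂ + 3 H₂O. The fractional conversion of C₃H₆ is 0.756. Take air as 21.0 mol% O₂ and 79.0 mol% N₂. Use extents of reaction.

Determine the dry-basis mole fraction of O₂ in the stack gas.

Stoichiometric O₂ = 4.5 × 125 = 562.5 mol/s; O₂ fed = 562.5 × 1.715 = 964.7 mol/s.
N₂ fed = 964.7 × 79/21 = 3629 mol/s.
Fuel reacted = 0.756 × 125 → ξ = 94.5 mol/s.
Outlet (n = n₀ + ν ξ):
  C₃H₆: 125 − 1(94.5) = 30.5
  O₂: 964.7 − 4.5(94.5) = 539.4
  N₂: 3629 (inert)
  CO₂: 0 + 3(94.5) = 283.5
  H₂O: 0 + 3(94.5) = 283.5
Dry total = 4482 mol/s; y_O₂ (dry) = 539.4 / 4482 = 0.1203.

0.12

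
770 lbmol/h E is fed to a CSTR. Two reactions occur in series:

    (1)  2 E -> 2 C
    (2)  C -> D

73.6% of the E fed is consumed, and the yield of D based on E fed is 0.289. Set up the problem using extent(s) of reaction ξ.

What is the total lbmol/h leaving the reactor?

Conversion of E: E consumed = 2ξ₁ = 0.736 × 770 → ξ₁ = 283.4 lbmol/h.
Yield of D: 1ξ₂ / 770 = 0.289 → ξ₂ = 222.5 lbmol/h.
Outlet amounts (n = n₀ + Σ ν·ξ):
  E: 770 − 2(283.4) = 203.3
  C: 0 + 2(283.4) − 1(222.5) = 344.2
  D: 0 + 1(222.5) = 222.5
Total out = 203.3 + 344.2 + 222.5 = 770 lbmol/h.

770 lbmol/h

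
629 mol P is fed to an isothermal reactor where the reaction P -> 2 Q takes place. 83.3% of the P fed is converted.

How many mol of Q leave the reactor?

1050 mol

P reacted = 0.833 × 629 = 524 mol; ν_P = −1, so ξ = 524/1 = 524 mol.
Outlet amounts (n = n₀ + ν ξ):
  P: 629 − 1(524) = 105
  Q: 0 + 2(524) = 1048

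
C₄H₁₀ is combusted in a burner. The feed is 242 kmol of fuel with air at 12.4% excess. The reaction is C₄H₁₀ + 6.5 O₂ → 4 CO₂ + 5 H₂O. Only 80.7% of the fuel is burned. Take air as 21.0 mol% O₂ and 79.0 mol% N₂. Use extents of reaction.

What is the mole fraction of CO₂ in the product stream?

Stoichiometric O₂ = 6.5 × 242 = 1573 kmol; O₂ fed = 1573 × 1.124 = 1768 kmol.
N₂ fed = 1768 × 79/21 = 6651 kmol.
Fuel reacted = 0.807 × 242 → ξ = 195.3 kmol.
Outlet (n = n₀ + ν ξ):
  C₄H₁₀: 242 − 1(195.3) = 46.71
  O₂: 1768 − 6.5(195.3) = 498.6
  N₂: 6651 (inert)
  CO₂: 0 + 4(195.3) = 781.2
  H₂O: 0 + 5(195.3) = 976.5
Total out = 8954 kmol; y_CO₂ = 781.2 / 8954 = 0.08724.

0.0872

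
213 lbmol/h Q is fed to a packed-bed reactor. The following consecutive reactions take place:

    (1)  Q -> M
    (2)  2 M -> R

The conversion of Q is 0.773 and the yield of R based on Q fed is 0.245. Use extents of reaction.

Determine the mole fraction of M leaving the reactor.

0.375

Conversion of Q: Q consumed = 1ξ₁ = 0.773 × 213 → ξ₁ = 164.6 lbmol/h.
Yield of R: 1ξ₂ / 213 = 0.245 → ξ₂ = 52.19 lbmol/h.
Outlet amounts (n = n₀ + Σ ν·ξ):
  Q: 213 − 1(164.6) = 48.35
  M: 0 + 1(164.6) − 2(52.19) = 60.28
  R: 0 + 1(52.19) = 52.19
Total out = 160.8 lbmol/h; y_M = 60.28 / 160.8 = 0.3748.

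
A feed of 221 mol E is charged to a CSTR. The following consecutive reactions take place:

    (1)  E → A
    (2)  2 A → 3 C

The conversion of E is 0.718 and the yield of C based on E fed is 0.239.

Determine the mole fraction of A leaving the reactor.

Conversion of E: E consumed = 1ξ₁ = 0.718 × 221 → ξ₁ = 158.7 mol.
Yield of C: 3ξ₂ / 221 = 0.239 → ξ₂ = 17.61 mol.
Outlet amounts (n = n₀ + Σ ν·ξ):
  E: 221 − 1(158.7) = 62.32
  A: 0 + 1(158.7) − 2(17.61) = 123.5
  C: 0 + 3(17.61) = 52.82
Total out = 238.6 mol; y_A = 123.5 / 238.6 = 0.5174.

0.517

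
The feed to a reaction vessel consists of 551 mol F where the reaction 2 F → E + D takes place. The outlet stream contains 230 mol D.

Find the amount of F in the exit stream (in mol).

91 mol

For D: n = n₀ + 1ξ → 230 = 0 + 1ξ, giving ξ = 230 mol.
Outlet amounts (n = n₀ + ν ξ):
  F: 551 − 2(230) = 91
  E: 0 + 1(230) = 230
  D: 0 + 1(230) = 230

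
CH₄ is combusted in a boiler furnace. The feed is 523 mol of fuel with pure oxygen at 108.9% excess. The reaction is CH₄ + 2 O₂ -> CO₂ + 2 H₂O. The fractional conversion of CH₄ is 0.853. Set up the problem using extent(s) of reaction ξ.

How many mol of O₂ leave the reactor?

Stoichiometric O₂ = 2 × 523 = 1046 mol; O₂ fed = 1046 × 2.089 = 2185 mol.
Fuel reacted = 0.853 × 523 → ξ = 446.1 mol.
Outlet (n = n₀ + ν ξ):
  CH₄: 523 − 1(446.1) = 76.88
  O₂: 2185 − 2(446.1) = 1293
  CO₂: 0 + 1(446.1) = 446.1
  H₂O: 0 + 2(446.1) = 892.2

1290 mol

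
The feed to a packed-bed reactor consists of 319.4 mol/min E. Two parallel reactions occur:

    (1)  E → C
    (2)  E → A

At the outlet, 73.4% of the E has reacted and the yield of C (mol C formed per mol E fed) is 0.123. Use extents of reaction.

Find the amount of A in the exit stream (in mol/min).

Yield of C: 1ξ₁ / 319.4 = 0.123 → ξ₁ = 39.29 mol/min.
Conversion of E: 1ξ₁ + 1ξ₂ = 0.734 × 319.4 = 234.4 → ξ₂ = 195.2 mol/min.
Outlet amounts (n = n₀ + Σ ν·ξ):
  E: 319.4 − 1(39.29) − 1(195.2) = 84.96
  C: 0 + 1(39.29) = 39.29
  A: 0 + 1(195.2) = 195.2

195 mol/min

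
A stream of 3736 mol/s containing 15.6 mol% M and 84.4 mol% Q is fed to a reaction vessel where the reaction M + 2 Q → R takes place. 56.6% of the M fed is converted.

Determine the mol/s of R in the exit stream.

M reacted = 0.566 × 582.8 = 329.9 mol/s; ν_M = −1, so ξ = 329.9/1 = 329.9 mol/s.
Outlet amounts (n = n₀ + ν ξ):
  M: 582.8 − 1(329.9) = 252.9
  Q: 3153 − 2(329.9) = 2493
  R: 0 + 1(329.9) = 329.9

330 mol/s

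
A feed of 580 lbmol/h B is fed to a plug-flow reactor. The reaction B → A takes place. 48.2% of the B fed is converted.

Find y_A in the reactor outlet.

B reacted = 0.482 × 580 = 279.6 lbmol/h; ν_B = −1, so ξ = 279.6/1 = 279.6 lbmol/h.
Outlet amounts (n = n₀ + ν ξ):
  B: 580 − 1(279.6) = 300.4
  A: 0 + 1(279.6) = 279.6
Total out = 580 lbmol/h; y_A = 279.6 / 580 = 0.482.

0.482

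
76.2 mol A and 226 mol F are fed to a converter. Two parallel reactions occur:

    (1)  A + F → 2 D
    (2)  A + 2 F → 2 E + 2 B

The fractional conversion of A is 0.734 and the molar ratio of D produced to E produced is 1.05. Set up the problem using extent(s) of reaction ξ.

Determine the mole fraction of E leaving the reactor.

Conversion of A: A consumed = 0.734 × 76.2 = 55.93 mol = 1ξ₁ + 1ξ₂.
Selectivity: 2ξ₁ / (2ξ₂) = 1.05 → ξ₁ = 1.05 ξ₂.
Substitute: (1·1.05 + 1) ξ₂ = 55.93 → ξ₂ = 27.28 mol, ξ₁ = 28.65 mol.
Outlet amounts (n = n₀ + Σ ν·ξ):
  A: 76.2 − 1(28.65) − 1(27.28) = 20.27
  F: 226 − 1(28.65) − 2(27.28) = 142.8
  D: 0 + 2(28.65) = 57.29
  E: 0 + 2(27.28) = 54.57
  B: 0 + 2(27.28) = 54.57
Total out = 329.5 mol; y_E = 54.57 / 329.5 = 0.1656.

0.166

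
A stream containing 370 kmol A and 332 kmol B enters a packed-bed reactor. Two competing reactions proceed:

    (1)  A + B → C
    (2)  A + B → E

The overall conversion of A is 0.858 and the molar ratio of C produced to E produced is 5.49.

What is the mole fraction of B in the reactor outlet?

0.0378

Conversion of A: A consumed = 0.858 × 370 = 317.5 kmol = 1ξ₁ + 1ξ₂.
Selectivity: 1ξ₁ / (1ξ₂) = 5.49 → ξ₁ = 5.49 ξ₂.
Substitute: (1·5.49 + 1) ξ₂ = 317.5 → ξ₂ = 48.92 kmol, ξ₁ = 268.5 kmol.
Outlet amounts (n = n₀ + Σ ν·ξ):
  A: 370 − 1(268.5) − 1(48.92) = 52.54
  B: 332 − 1(268.5) − 1(48.92) = 14.54
  C: 0 + 1(268.5) = 268.5
  E: 0 + 1(48.92) = 48.92
Total out = 384.5 kmol; y_B = 14.54 / 384.5 = 0.03781.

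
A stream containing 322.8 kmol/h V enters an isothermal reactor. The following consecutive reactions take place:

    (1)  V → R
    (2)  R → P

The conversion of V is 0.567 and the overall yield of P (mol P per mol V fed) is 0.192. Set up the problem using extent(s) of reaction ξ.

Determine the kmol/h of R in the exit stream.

121 kmol/h

Conversion of V: V consumed = 1ξ₁ = 0.567 × 322.8 → ξ₁ = 183 kmol/h.
Yield of P: 1ξ₂ / 322.8 = 0.192 → ξ₂ = 61.98 kmol/h.
Outlet amounts (n = n₀ + Σ ν·ξ):
  V: 322.8 − 1(183) = 139.8
  R: 0 + 1(183) − 1(61.98) = 121
  P: 0 + 1(61.98) = 61.98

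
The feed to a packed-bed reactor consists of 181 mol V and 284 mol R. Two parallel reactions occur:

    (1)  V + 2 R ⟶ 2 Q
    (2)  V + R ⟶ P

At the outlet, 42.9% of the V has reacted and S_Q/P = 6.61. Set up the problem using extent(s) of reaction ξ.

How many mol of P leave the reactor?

18 mol

Conversion of V: V consumed = 0.429 × 181 = 77.65 mol = 1ξ₁ + 1ξ₂.
Selectivity: 2ξ₁ / (1ξ₂) = 6.61 → ξ₁ = 3.305 ξ₂.
Substitute: (1·3.305 + 1) ξ₂ = 77.65 → ξ₂ = 18.04 mol, ξ₁ = 59.61 mol.
Outlet amounts (n = n₀ + Σ ν·ξ):
  V: 181 − 1(59.61) − 1(18.04) = 103.4
  R: 284 − 2(59.61) − 1(18.04) = 146.7
  Q: 0 + 2(59.61) = 119.2
  P: 0 + 1(18.04) = 18.04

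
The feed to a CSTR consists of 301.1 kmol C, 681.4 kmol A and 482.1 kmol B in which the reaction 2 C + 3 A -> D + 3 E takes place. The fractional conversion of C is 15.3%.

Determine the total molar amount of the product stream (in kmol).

1440 kmol

C reacted = 0.153 × 301.1 = 46.07 kmol; ν_C = −2, so ξ = 46.07/2 = 23.03 kmol.
Outlet amounts (n = n₀ + ν ξ):
  C: 301.1 − 2(23.03) = 255
  A: 681.4 − 3(23.03) = 612.3
  D: 0 + 1(23.03) = 23.03
  E: 0 + 3(23.03) = 69.1
  B: 482.1 (inert)
Total out = 255 + 612.3 + 23.03 + 69.1 + 482.1 = 1442 kmol.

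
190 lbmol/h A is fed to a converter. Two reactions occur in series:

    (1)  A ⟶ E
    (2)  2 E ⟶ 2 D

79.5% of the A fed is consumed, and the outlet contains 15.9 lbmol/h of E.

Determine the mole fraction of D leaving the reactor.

0.711

Conversion of A: A consumed = 1ξ₁ = 0.795 × 190 → ξ₁ = 151.1 lbmol/h.
E balance: n_E = 0 + 1ξ₁ − 2ξ₂ = 15.9 → ξ₂ = (1·151.1 − 15.9)/2 = 67.58 lbmol/h.
Outlet amounts (n = n₀ + Σ ν·ξ):
  A: 190 − 1(151.1) = 38.95
  E: 0 + 1(151.1) − 2(67.58) = 15.9
  D: 0 + 2(67.58) = 135.2
Total out = 190 lbmol/h; y_D = 135.2 / 190 = 0.7113.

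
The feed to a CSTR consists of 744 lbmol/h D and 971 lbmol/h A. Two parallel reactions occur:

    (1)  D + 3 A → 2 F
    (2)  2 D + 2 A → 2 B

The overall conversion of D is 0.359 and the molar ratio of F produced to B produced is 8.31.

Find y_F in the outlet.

Conversion of D: D consumed = 0.359 × 744 = 267.1 lbmol/h = 1ξ₁ + 2ξ₂.
Selectivity: 2ξ₁ / (2ξ₂) = 8.31 → ξ₁ = 8.31 ξ₂.
Substitute: (1·8.31 + 2) ξ₂ = 267.1 → ξ₂ = 25.91 lbmol/h, ξ₁ = 215.3 lbmol/h.
Outlet amounts (n = n₀ + Σ ν·ξ):
  D: 744 − 1(215.3) − 2(25.91) = 476.9
  A: 971 − 3(215.3) − 2(25.91) = 273.3
  F: 0 + 2(215.3) = 430.6
  B: 0 + 2(25.91) = 51.81
Total out = 1233 lbmol/h; y_F = 430.6 / 1233 = 0.3493.

0.349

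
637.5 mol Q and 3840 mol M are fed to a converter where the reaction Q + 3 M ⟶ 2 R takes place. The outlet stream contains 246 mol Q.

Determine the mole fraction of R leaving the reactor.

For Q: n = n₀ − 1ξ → 246 = 637.5 − 1ξ, giving ξ = 391.5 mol.
Outlet amounts (n = n₀ + ν ξ):
  Q: 637.5 − 1(391.5) = 246
  M: 3840 − 3(391.5) = 2666
  R: 0 + 2(391.5) = 783
Total out = 3694 mol; y_R = 783 / 3694 = 0.2119.

0.212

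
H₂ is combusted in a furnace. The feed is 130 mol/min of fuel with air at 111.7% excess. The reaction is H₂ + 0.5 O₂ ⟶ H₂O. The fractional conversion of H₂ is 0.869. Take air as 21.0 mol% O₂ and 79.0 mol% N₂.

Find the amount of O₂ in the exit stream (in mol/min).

Stoichiometric O₂ = 0.5 × 130 = 65 mol/min; O₂ fed = 65 × 2.117 = 137.6 mol/min.
N₂ fed = 137.6 × 79/21 = 517.7 mol/min.
Fuel reacted = 0.869 × 130 → ξ = 113 mol/min.
Outlet (n = n₀ + ν ξ):
  H₂: 130 − 1(113) = 17.03
  O₂: 137.6 − 0.5(113) = 81.12
  N₂: 517.7 (inert)
  H₂O: 0 + 1(113) = 113

81.1 mol/min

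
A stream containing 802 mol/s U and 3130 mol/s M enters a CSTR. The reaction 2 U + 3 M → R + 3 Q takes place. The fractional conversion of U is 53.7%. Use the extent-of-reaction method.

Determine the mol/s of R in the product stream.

215 mol/s

U reacted = 0.537 × 802 = 430.7 mol/s; ν_U = −2, so ξ = 430.7/2 = 215.3 mol/s.
Outlet amounts (n = n₀ + ν ξ):
  U: 802 − 2(215.3) = 371.3
  M: 3130 − 3(215.3) = 2484
  R: 0 + 1(215.3) = 215.3
  Q: 0 + 3(215.3) = 646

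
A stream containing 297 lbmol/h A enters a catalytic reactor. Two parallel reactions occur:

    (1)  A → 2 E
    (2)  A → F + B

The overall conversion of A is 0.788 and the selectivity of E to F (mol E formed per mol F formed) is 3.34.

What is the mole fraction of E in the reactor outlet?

Conversion of A: A consumed = 0.788 × 297 = 234 lbmol/h = 1ξ₁ + 1ξ₂.
Selectivity: 2ξ₁ / (1ξ₂) = 3.34 → ξ₁ = 1.67 ξ₂.
Substitute: (1·1.67 + 1) ξ₂ = 234 → ξ₂ = 87.65 lbmol/h, ξ₁ = 146.4 lbmol/h.
Outlet amounts (n = n₀ + Σ ν·ξ):
  A: 297 − 1(146.4) − 1(87.65) = 62.96
  E: 0 + 2(146.4) = 292.8
  F: 0 + 1(87.65) = 87.65
  B: 0 + 1(87.65) = 87.65
Total out = 531 lbmol/h; y_E = 292.8 / 531 = 0.5513.

0.551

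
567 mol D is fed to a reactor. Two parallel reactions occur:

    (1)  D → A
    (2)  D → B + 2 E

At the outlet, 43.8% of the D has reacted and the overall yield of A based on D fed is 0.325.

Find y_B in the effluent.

Yield of A: 1ξ₁ / 567 = 0.325 → ξ₁ = 184.3 mol.
Conversion of D: 1ξ₁ + 1ξ₂ = 0.438 × 567 = 248.3 → ξ₂ = 64.07 mol.
Outlet amounts (n = n₀ + Σ ν·ξ):
  D: 567 − 1(184.3) − 1(64.07) = 318.7
  A: 0 + 1(184.3) = 184.3
  B: 0 + 1(64.07) = 64.07
  E: 0 + 2(64.07) = 128.1
Total out = 695.1 mol; y_B = 64.07 / 695.1 = 0.09217.

0.0922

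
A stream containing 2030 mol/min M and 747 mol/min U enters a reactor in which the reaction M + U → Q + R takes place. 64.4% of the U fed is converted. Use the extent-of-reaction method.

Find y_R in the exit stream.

0.173

U reacted = 0.644 × 747 = 481.1 mol/min; ν_U = −1, so ξ = 481.1/1 = 481.1 mol/min.
Outlet amounts (n = n₀ + ν ξ):
  M: 2030 − 1(481.1) = 1549
  U: 747 − 1(481.1) = 265.9
  Q: 0 + 1(481.1) = 481.1
  R: 0 + 1(481.1) = 481.1
Total out = 2777 mol/min; y_R = 481.1 / 2777 = 0.1732.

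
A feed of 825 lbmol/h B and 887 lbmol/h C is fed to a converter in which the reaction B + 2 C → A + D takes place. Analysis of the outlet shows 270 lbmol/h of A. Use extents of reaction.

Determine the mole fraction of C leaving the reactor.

For A: n = n₀ + 1ξ → 270 = 0 + 1ξ, giving ξ = 270 lbmol/h.
Outlet amounts (n = n₀ + ν ξ):
  B: 825 − 1(270) = 555
  C: 887 − 2(270) = 347
  A: 0 + 1(270) = 270
  D: 0 + 1(270) = 270
Total out = 1442 lbmol/h; y_C = 347 / 1442 = 0.2406.

0.241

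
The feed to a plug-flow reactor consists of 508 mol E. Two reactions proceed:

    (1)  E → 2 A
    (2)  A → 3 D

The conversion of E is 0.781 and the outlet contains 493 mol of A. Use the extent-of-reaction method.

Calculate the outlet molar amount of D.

901 mol

Conversion of E: E consumed = 1ξ₁ = 0.781 × 508 → ξ₁ = 396.7 mol.
A balance: n_A = 0 + 2ξ₁ − 1ξ₂ = 493 → ξ₂ = (2·396.7 − 493)/1 = 300.5 mol.
Outlet amounts (n = n₀ + Σ ν·ξ):
  E: 508 − 1(396.7) = 111.3
  A: 0 + 2(396.7) − 1(300.5) = 493
  D: 0 + 3(300.5) = 901.5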